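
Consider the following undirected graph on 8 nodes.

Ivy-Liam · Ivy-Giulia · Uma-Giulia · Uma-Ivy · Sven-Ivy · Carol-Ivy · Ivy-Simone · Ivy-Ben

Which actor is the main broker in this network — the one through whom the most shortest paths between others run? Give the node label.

Unnormalized betweenness of each node: Ben:0, Carol:0, Giulia:0, Ivy:20, Liam:0, Simone:0, Sven:0, Uma:0.
Ivy has the largest value, 20, making it the main broker — the node through which the most shortest paths run.

Ivy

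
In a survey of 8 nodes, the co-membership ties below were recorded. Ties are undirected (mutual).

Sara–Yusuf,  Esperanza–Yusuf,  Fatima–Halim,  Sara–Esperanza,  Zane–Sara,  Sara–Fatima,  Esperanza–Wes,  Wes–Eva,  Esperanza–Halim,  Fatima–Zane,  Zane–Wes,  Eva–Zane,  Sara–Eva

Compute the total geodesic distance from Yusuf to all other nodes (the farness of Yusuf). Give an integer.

12

Distances from Yusuf: Esperanza:1, Eva:2, Fatima:2, Halim:2, Sara:1, Wes:2, Zane:2.
Sum = 1 + 2 + 2 + 2 + 1 + 2 + 2 = 12.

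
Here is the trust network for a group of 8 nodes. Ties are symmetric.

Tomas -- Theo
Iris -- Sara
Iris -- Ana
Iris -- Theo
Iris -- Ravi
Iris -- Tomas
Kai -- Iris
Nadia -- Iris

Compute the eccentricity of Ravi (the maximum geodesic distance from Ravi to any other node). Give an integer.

2

Distances from Ravi: Ana:2, Iris:1, Kai:2, Nadia:2, Sara:2, Theo:2, Tomas:2.
The largest is 2 (to Theo, Tomas, Nadia, Kai, Sara, and Ana), so the eccentricity of Ravi is 2.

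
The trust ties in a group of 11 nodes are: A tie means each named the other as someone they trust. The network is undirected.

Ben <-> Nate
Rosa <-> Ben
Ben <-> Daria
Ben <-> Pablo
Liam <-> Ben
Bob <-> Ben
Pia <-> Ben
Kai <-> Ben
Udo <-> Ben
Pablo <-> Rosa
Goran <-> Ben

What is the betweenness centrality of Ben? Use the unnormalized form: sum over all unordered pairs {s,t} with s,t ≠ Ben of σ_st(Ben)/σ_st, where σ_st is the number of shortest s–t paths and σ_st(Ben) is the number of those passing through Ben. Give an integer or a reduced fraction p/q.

Pairs whose geodesics pass through Ben — Udo–Nate: 1; Udo–Bob: 1; Udo–Daria: 1; Udo–Goran: 1; Udo–Rosa: 1; Udo–Pia: 1; Udo–Liam: 1; Udo–Kai: 1; Udo–Pablo: 1; Nate–Bob: 1; Nate–Daria: 1; Nate–Goran: 1; Nate–Rosa: 1; Nate–Pia: 1 … (+30 more pairs).
All other pairs contribute 0.
Summing the contributions gives betweenness(Ben) = 44.

44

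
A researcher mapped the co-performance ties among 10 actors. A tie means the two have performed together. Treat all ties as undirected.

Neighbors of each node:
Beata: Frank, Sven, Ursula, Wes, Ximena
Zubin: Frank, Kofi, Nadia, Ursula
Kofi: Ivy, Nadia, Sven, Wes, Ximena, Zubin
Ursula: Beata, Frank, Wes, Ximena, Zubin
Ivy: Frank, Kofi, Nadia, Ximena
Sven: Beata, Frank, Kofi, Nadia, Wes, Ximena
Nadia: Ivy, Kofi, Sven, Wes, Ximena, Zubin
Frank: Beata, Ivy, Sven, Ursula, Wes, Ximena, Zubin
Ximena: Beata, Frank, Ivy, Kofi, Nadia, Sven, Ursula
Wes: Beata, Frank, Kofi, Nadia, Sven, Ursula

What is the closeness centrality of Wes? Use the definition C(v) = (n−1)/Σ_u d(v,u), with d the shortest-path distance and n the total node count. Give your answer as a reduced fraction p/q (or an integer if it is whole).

3/4

Distances from Wes: Beata:1, Frank:1, Ivy:2, Kofi:1, Nadia:1, Sven:1, Ursula:1, Ximena:2, Zubin:2. Sum = 12.
n = 10, so closeness = 9/12 = 3/4.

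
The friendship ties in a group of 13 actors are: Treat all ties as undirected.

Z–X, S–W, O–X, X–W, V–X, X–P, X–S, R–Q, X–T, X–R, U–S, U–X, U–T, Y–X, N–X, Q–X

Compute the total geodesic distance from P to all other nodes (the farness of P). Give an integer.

Distances from P: N:2, O:2, Q:2, R:2, S:2, T:2, U:2, V:2, W:2, X:1, Y:2, Z:2.
Sum = 2 + 2 + 2 + 2 + 2 + 2 + 2 + 2 + 2 + 1 + 2 + 2 = 23.

23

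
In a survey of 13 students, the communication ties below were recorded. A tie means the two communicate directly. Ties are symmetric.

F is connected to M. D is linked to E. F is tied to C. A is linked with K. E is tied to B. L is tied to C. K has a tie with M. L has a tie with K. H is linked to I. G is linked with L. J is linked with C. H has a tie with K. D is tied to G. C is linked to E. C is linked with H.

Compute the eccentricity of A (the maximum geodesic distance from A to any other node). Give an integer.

Distances from A: B:5, C:3, D:4, E:4, F:3, G:3, H:2, I:3, J:4, K:1, L:2, M:2.
The largest is 5 (to B), so the eccentricity of A is 5.

5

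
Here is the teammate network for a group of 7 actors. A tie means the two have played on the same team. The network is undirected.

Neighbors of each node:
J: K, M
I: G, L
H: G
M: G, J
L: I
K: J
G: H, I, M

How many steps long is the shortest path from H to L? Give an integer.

3

One shortest route is H – G – I – L, which uses 3 edges, and at distance 2 from H we only reach {I, M}, which does not include L. So d(H,L) = 3.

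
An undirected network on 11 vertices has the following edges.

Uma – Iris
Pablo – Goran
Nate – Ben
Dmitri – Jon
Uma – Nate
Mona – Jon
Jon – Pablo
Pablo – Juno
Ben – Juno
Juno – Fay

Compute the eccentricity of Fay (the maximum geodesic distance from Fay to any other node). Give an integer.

Distances from Fay: Ben:2, Dmitri:4, Goran:3, Iris:5, Jon:3, Juno:1, Mona:4, Nate:3, Pablo:2, Uma:4.
The largest is 5 (to Iris), so the eccentricity of Fay is 5.

5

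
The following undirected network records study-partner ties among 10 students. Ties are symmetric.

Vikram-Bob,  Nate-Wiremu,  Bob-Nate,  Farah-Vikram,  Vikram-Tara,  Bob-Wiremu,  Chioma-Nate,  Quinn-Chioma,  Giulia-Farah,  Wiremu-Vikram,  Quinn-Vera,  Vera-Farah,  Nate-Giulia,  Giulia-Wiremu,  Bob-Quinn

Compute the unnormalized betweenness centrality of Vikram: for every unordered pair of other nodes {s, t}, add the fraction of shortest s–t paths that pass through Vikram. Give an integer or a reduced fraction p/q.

59/6

Pairs whose geodesics pass through Vikram — Farah–Bob: 1; Farah–Tara: 1; Farah–Wiremu: 1/2; Chioma–Tara: 3/3; Vera–Tara: 1; Vera–Wiremu: 1/3; Bob–Tara: 1; Tara–Giulia: 2/2; Tara–Quinn: 1; Tara–Nate: 2/2; Tara–Wiremu: 1.
All other pairs contribute 0.
Summing the contributions gives betweenness(Vikram) = 59/6.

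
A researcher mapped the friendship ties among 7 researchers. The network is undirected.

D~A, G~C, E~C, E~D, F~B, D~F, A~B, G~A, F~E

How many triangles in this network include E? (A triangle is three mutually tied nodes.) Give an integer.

E's neighbors: C, D, and F.
Neighbor pairs that are themselves tied: E–D–F. Each forms one triangle with E, for 1 in total.

1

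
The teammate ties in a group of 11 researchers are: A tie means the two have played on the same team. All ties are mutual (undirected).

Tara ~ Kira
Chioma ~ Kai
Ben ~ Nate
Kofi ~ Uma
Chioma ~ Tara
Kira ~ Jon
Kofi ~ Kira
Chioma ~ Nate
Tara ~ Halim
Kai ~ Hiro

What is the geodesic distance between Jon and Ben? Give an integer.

One shortest route is Jon – Kira – Tara – Chioma – Nate – Ben, which uses 5 edges, and at distance 4 from Jon we only reach {Kai, Nate}, which does not include Ben. So d(Jon,Ben) = 5.

5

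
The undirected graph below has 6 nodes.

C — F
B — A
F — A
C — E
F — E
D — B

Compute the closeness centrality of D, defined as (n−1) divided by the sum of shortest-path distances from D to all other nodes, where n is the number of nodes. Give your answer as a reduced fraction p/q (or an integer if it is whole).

5/14

Distances from D: A:2, B:1, C:4, E:4, F:3. Sum = 14.
n = 6, so closeness = 5/14.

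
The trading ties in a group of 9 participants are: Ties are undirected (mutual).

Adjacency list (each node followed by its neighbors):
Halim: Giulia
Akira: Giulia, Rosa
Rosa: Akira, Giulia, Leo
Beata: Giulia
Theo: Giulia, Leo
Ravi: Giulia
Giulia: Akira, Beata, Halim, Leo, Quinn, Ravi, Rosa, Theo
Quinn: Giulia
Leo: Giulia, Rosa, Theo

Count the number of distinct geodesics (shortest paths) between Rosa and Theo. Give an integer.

2

The shortest distance is 2. The length-2 paths are: Rosa–Giulia–Theo; Rosa–Leo–Theo.
That gives 2 distinct shortest paths.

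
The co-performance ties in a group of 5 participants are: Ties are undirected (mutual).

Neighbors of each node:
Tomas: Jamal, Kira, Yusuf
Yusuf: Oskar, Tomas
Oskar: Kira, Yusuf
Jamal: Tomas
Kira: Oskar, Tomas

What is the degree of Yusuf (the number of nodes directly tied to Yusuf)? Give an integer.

2

Yusuf is directly tied to Oskar and Tomas. That is 2 neighbors, so the degree of Yusuf is 2.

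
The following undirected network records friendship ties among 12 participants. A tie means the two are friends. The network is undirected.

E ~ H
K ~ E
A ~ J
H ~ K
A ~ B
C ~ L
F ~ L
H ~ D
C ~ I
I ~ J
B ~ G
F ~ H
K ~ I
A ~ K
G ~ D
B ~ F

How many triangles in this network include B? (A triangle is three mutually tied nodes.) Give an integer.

0

B's neighbors are A, F, and G, but none of them are tied to each other, so no triangle contains B.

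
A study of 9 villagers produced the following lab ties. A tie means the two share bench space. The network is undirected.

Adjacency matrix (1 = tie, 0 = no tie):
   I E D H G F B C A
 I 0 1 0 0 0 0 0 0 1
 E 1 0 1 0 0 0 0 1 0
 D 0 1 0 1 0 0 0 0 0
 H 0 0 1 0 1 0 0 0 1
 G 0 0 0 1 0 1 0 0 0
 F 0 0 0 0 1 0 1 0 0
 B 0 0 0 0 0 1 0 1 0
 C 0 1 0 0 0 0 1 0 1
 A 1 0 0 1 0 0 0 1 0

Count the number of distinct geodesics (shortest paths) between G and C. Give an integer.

The shortest distance is 3. The length-3 paths are: G–H–A–C; G–F–B–C.
That gives 2 distinct shortest paths.

2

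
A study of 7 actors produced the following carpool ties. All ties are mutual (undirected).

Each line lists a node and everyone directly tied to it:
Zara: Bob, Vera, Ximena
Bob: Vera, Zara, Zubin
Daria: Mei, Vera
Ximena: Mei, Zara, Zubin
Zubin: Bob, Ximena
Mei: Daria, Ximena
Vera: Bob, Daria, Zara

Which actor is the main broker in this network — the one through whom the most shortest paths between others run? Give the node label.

Unnormalized betweenness of each node: Bob:2, Daria:4/3, Mei:3/2, Vera:17/6, Ximena:11/3, Zara:11/6, Zubin:5/6.
Ximena has the largest value, 11/3, making it the main broker — the node through which the most shortest paths run.

Ximena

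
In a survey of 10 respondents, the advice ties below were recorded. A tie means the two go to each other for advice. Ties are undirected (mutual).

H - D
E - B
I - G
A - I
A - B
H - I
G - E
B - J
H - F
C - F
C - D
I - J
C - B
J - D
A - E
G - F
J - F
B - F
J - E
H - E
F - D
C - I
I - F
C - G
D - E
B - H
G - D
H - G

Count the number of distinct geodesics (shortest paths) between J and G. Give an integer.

The shortest distance is 2. The length-2 paths are: J–E–G; J–F–G; J–I–G; J–D–G.
That gives 4 distinct shortest paths.

4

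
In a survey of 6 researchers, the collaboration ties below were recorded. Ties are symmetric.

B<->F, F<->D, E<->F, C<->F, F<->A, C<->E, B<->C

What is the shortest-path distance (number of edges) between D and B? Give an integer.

One shortest route is D – F – B, which uses 2 edges, and D and B are not directly tied, so nothing shorter exists. So d(D,B) = 2.

2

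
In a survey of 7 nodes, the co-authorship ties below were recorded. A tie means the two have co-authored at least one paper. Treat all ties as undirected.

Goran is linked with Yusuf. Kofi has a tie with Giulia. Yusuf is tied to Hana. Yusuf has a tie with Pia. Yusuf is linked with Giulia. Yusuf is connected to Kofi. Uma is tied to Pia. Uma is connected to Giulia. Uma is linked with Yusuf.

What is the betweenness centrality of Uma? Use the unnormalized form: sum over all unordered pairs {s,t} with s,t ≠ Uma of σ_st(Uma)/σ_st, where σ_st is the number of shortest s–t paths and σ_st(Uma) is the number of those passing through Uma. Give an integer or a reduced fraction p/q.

1/2

Pairs whose geodesics pass through Uma — Giulia–Pia: 1/2.
All other pairs contribute 0.
Summing the contributions gives betweenness(Uma) = 1/2.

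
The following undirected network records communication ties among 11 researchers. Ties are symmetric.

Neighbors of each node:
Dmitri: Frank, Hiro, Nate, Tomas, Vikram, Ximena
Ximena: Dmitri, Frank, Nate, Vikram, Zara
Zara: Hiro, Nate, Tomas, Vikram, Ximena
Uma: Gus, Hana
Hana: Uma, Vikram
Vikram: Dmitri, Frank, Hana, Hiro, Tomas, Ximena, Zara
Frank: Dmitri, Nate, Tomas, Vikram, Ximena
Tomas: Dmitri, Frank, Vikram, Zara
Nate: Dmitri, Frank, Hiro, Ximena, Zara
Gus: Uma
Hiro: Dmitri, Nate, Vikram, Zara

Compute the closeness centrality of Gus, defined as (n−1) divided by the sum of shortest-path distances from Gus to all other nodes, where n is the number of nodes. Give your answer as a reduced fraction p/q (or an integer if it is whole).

Distances from Gus: Dmitri:4, Frank:4, Hana:2, Hiro:4, Nate:5, Tomas:4, Uma:1, Vikram:3, Ximena:4, Zara:4. Sum = 35.
n = 11, so closeness = 10/35 = 2/7.

2/7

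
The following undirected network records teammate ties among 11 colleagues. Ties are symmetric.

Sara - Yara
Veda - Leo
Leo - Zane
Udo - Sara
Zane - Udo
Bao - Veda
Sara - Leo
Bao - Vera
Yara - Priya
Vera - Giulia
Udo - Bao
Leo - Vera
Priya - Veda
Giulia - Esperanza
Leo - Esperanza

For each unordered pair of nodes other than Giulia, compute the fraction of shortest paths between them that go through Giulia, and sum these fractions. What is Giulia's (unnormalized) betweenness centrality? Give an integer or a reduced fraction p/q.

5/6

Pairs whose geodesics pass through Giulia — Bao–Esperanza: 1/3; Vera–Esperanza: 1/2.
All other pairs contribute 0.
Summing the contributions gives betweenness(Giulia) = 5/6.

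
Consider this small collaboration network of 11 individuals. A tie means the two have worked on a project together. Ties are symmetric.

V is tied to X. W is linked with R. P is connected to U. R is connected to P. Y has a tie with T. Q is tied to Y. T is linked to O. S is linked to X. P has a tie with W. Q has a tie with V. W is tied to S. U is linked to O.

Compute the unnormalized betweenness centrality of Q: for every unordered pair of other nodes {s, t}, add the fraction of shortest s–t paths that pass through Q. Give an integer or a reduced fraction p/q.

8

Pairs whose geodesics pass through Q — S–Y: 1; S–T: 1/2; X–Y: 1; X–T: 1; X–O: 1/2; V–Y: 1; V–T: 1; V–O: 1; V–U: 1/2; Y–W: 1/2.
All other pairs contribute 0.
Summing the contributions gives betweenness(Q) = 8.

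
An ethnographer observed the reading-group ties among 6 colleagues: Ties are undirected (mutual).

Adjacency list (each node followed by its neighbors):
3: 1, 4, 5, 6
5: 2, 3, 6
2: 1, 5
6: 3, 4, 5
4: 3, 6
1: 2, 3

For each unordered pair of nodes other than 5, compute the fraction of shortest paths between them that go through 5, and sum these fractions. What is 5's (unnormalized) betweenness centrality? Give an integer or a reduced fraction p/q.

Pairs whose geodesics pass through 5 — 2–6: 1; 2–4: 2/3; 2–3: 1/2.
All other pairs contribute 0.
Summing the contributions gives betweenness(5) = 13/6.

13/6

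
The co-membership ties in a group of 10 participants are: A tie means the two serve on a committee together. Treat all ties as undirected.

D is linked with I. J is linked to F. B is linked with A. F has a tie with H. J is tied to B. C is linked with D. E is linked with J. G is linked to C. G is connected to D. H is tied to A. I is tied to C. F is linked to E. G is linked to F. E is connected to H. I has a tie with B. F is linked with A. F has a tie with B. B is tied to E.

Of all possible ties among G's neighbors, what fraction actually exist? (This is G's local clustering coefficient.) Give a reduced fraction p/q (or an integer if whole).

1/3

G's neighbors: C, D, and F (k = 3).
Possible neighbor pairs: C(3,2) = 3. Edges among them: C–D → e = 1.
Clustering(G) = 1/3.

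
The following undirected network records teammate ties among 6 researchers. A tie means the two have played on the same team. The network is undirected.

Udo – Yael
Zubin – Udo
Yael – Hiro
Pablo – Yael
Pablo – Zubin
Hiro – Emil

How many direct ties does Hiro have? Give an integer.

2

Hiro is directly tied to Emil and Yael. That is 2 neighbors, so the degree of Hiro is 2.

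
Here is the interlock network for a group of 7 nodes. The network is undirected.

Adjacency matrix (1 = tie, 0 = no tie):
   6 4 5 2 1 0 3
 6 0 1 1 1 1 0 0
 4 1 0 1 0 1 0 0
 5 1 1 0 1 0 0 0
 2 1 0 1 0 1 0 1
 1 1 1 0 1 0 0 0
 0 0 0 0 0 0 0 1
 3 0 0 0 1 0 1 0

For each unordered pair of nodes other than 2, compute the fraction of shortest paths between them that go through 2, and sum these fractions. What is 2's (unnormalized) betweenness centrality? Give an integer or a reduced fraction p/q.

25/3

Pairs whose geodesics pass through 2 — 6–0: 1; 6–3: 1; 4–0: 3/3; 4–3: 3/3; 5–1: 1/3; 5–0: 1; 5–3: 1; 1–0: 1; 1–3: 1.
All other pairs contribute 0.
Summing the contributions gives betweenness(2) = 25/3.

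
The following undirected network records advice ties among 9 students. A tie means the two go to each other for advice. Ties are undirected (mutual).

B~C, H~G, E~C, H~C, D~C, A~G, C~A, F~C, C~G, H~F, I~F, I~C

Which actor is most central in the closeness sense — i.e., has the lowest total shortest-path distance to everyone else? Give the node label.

Farness (sum of distances to all others) for each node — A:14, B:15, C:8, D:15, E:15, F:13, G:13, H:13, I:14.
The smallest farness is 8, for C, so C has the highest closeness.

C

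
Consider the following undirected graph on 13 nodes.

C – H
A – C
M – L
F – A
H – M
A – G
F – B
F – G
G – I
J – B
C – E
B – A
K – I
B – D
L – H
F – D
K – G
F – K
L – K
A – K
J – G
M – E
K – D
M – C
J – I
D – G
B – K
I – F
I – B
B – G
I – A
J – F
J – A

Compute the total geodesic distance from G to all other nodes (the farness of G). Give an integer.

20

Distances from G: A:1, B:1, C:2, D:1, E:3, F:1, H:3, I:1, J:1, K:1, L:2, M:3.
Sum = 1 + 1 + 2 + 1 + 3 + 1 + 3 + 1 + 1 + 1 + 2 + 3 = 20.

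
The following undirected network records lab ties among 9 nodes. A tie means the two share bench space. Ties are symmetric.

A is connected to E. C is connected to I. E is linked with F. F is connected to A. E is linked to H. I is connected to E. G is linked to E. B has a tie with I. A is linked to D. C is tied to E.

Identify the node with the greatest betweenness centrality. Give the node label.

E

Unnormalized betweenness of each node: A:7, B:0, C:0, D:0, E:22, F:0, G:0, H:0, I:7.
E has the largest value, 22, making it the main broker — the node through which the most shortest paths run.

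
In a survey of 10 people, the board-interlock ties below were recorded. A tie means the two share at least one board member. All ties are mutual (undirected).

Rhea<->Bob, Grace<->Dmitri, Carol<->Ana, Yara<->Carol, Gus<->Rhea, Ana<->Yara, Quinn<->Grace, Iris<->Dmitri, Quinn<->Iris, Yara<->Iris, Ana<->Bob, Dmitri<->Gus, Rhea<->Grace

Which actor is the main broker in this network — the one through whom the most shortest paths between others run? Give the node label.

Unnormalized betweenness of each node: Ana:35/6, Bob:35/6, Carol:0, Dmitri:17/3, Grace:29/6, Gus:4/3, Iris:10, Quinn:5/3, Rhea:23/3, Yara:49/6.
Iris has the largest value, 10, making it the main broker — the node through which the most shortest paths run.

Iris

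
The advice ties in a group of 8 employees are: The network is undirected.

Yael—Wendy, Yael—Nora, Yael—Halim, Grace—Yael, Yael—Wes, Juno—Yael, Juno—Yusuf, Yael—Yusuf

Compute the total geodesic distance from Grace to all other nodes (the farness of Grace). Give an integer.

Distances from Grace: Halim:2, Juno:2, Nora:2, Wendy:2, Wes:2, Yael:1, Yusuf:2.
Sum = 2 + 2 + 2 + 2 + 2 + 1 + 2 = 13.

13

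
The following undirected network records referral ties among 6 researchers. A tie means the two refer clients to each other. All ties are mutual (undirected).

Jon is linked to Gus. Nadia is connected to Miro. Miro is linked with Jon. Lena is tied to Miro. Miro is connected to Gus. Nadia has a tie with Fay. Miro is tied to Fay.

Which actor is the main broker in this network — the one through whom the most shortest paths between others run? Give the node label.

Unnormalized betweenness of each node: Fay:0, Gus:0, Jon:0, Lena:0, Miro:8, Nadia:0.
Miro has the largest value, 8, making it the main broker — the node through which the most shortest paths run.

Miro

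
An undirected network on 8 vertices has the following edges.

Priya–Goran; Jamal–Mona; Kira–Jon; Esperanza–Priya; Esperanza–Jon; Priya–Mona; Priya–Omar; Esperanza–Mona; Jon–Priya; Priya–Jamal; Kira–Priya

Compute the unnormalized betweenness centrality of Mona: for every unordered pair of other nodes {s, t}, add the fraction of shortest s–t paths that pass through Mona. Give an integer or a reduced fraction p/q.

Pairs whose geodesics pass through Mona — Esperanza–Jamal: 1/2.
All other pairs contribute 0.
Summing the contributions gives betweenness(Mona) = 1/2.

1/2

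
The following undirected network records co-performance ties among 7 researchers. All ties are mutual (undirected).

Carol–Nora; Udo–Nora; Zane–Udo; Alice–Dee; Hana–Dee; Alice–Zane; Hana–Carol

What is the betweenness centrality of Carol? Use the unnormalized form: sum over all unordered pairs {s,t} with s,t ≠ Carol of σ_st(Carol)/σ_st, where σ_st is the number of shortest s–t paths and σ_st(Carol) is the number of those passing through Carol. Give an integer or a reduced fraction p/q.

3

Pairs whose geodesics pass through Carol — Udo–Hana: 1; Nora–Hana: 1; Nora–Dee: 1.
All other pairs contribute 0.
Summing the contributions gives betweenness(Carol) = 3.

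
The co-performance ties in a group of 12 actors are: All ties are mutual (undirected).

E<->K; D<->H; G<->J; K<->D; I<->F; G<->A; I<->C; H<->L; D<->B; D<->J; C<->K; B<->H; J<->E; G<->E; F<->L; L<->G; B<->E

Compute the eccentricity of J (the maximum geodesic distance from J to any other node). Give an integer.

4

Distances from J: A:2, B:2, C:3, D:1, E:1, F:3, G:1, H:2, I:4, K:2, L:2.
The largest is 4 (to I), so the eccentricity of J is 4.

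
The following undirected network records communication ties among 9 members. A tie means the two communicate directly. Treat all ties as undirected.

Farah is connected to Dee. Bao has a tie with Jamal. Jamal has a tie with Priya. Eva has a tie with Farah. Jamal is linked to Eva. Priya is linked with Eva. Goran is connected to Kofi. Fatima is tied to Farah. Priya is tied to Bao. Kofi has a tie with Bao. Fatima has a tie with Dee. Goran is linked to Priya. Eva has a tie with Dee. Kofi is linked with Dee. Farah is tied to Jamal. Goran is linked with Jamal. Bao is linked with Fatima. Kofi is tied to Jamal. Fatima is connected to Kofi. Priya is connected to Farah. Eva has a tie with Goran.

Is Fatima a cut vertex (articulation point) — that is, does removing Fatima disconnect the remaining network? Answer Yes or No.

No

Even without Fatima, every remaining node can still reach every other (the residual graph is connected), so Fatima is not a cut vertex.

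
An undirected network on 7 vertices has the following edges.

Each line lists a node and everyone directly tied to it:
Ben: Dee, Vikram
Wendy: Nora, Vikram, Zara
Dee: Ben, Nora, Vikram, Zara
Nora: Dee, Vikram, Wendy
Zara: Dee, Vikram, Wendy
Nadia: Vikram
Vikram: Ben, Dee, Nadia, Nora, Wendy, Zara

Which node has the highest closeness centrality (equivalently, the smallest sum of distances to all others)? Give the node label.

Vikram

Farness (sum of distances to all others) for each node — Ben:10, Dee:8, Nadia:11, Nora:9, Vikram:6, Wendy:9, Zara:9.
The smallest farness is 6, for Vikram, so Vikram has the highest closeness.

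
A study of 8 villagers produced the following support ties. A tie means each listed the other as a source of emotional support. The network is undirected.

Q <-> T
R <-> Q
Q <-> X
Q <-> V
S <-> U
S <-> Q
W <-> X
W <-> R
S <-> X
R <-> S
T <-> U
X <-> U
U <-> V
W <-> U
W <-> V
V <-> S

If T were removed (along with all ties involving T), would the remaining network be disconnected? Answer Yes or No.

No

Even without T, every remaining node can still reach every other (the residual graph is connected), so T is not a cut vertex.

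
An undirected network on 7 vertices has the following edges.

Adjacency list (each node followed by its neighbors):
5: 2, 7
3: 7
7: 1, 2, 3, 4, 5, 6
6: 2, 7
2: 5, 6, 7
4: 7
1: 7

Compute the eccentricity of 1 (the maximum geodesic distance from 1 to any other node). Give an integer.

2

Distances from 1: 2:2, 3:2, 4:2, 5:2, 6:2, 7:1.
The largest is 2 (to 2, 5, 3, 6, and 4), so the eccentricity of 1 is 2.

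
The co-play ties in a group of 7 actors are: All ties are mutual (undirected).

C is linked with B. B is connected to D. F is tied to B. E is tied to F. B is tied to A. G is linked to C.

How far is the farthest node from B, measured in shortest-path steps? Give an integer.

Distances from B: A:1, C:1, D:1, E:2, F:1, G:2.
The largest is 2 (to G and E), so the eccentricity of B is 2.

2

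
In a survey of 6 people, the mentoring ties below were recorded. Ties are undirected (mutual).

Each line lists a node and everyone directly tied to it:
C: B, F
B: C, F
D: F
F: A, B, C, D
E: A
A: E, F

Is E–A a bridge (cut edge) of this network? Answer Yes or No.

Without the E–A edge there is no alternate route between E and A, so the network disconnects. It is a bridge.

Yes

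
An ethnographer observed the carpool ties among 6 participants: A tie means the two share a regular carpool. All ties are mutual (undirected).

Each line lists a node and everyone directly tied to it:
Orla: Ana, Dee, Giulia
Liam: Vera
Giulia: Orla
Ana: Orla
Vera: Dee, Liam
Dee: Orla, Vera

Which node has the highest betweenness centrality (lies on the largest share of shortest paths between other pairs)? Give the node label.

Unnormalized betweenness of each node: Ana:0, Dee:6, Giulia:0, Liam:0, Orla:7, Vera:4.
Orla has the largest value, 7, making it the main broker — the node through which the most shortest paths run.

Orla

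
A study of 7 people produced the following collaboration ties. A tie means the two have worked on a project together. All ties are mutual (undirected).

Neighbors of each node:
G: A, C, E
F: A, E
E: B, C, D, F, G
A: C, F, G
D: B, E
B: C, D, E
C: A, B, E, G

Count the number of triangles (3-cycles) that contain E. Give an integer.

E's neighbors: B, C, D, F, and G.
Neighbor pairs that are themselves tied: E–B–C; E–B–D; E–C–G. Each forms one triangle with E, for 3 in total.

3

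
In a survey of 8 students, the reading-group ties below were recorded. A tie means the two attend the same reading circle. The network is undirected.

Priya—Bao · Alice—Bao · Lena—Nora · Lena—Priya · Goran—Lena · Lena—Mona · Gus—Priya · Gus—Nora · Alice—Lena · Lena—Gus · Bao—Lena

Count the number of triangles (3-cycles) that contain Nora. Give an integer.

1

Nora's neighbors: Gus and Lena.
Neighbor pairs that are themselves tied: Nora–Gus–Lena. Each forms one triangle with Nora, for 1 in total.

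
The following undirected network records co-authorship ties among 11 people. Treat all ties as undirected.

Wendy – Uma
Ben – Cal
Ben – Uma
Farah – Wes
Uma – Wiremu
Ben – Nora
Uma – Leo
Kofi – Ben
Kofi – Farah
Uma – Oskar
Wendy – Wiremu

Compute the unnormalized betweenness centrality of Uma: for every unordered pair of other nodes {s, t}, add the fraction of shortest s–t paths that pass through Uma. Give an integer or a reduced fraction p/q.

Pairs whose geodesics pass through Uma — Farah–Leo: 1; Farah–Oskar: 1; Farah–Wiremu: 1; Farah–Wendy: 1; Leo–Oskar: 1; Leo–Nora: 1; Leo–Ben: 1; Leo–Cal: 1; Leo–Wiremu: 1; Leo–Wendy: 1; Leo–Kofi: 1; Leo–Wes: 1; Oskar–Nora: 1; Oskar–Ben: 1 … (+15 more pairs).
All other pairs contribute 0.
Summing the contributions gives betweenness(Uma) = 29.

29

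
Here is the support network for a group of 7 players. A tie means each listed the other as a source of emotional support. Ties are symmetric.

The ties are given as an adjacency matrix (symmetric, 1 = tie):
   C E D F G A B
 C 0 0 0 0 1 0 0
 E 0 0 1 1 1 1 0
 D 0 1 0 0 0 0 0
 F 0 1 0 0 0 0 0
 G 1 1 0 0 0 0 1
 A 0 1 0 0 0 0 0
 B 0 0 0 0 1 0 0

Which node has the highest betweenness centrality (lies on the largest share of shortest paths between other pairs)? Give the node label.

Unnormalized betweenness of each node: A:0, B:0, C:0, D:0, E:12, F:0, G:9.
E has the largest value, 12, making it the main broker — the node through which the most shortest paths run.

E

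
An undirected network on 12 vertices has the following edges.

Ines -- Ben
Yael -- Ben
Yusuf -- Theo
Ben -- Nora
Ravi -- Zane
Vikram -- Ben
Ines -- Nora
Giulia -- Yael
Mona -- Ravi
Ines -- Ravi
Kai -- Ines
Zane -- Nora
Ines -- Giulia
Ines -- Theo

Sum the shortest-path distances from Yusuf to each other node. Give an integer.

Distances from Yusuf: Ben:3, Giulia:3, Ines:2, Kai:3, Mona:4, Nora:3, Ravi:3, Theo:1, Vikram:4, Yael:4, Zane:4.
Sum = 3 + 3 + 2 + 3 + 4 + 3 + 3 + 1 + 4 + 4 + 4 = 34.

34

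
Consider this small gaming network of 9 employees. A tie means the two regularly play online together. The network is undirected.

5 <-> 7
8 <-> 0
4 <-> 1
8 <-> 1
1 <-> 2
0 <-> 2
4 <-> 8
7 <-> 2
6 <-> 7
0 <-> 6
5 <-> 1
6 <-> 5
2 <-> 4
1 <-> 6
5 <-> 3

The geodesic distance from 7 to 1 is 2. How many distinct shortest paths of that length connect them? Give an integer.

3

The shortest distance is 2. The length-2 paths are: 7–5–1; 7–2–1; 7–6–1.
That gives 3 distinct shortest paths.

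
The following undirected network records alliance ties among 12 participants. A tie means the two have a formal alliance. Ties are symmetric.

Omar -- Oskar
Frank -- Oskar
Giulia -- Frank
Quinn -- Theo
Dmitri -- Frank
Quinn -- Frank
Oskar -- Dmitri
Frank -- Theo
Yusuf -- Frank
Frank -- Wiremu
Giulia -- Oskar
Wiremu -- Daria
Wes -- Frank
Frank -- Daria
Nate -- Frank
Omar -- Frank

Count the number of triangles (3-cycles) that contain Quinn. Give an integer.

Quinn's neighbors: Frank and Theo.
Neighbor pairs that are themselves tied: Quinn–Frank–Theo. Each forms one triangle with Quinn, for 1 in total.

1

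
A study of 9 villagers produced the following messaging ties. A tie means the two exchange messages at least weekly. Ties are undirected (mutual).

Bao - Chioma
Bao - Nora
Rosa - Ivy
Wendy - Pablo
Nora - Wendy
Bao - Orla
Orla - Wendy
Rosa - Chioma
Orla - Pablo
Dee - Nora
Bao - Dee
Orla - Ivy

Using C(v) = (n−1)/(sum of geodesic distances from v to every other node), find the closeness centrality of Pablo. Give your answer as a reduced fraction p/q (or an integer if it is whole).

Distances from Pablo: Bao:2, Chioma:3, Dee:3, Ivy:2, Nora:2, Orla:1, Rosa:3, Wendy:1. Sum = 17.
n = 9, so closeness = 8/17.

8/17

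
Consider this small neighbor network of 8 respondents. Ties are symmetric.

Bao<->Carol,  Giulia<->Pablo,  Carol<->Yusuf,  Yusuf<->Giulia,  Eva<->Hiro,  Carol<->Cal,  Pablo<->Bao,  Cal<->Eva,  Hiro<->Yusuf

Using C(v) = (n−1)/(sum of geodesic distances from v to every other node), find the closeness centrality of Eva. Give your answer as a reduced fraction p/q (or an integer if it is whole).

7/16

Distances from Eva: Bao:3, Cal:1, Carol:2, Giulia:3, Hiro:1, Pablo:4, Yusuf:2. Sum = 16.
n = 8, so closeness = 7/16.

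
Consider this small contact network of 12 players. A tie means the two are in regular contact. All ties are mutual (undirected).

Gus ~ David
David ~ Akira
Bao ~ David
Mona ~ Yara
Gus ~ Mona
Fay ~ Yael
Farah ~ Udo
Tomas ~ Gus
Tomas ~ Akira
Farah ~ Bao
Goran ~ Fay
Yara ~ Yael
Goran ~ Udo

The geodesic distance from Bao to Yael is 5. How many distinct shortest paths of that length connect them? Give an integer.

The shortest distance is 5. The length-5 paths are: Bao–Farah–Udo–Goran–Fay–Yael; Bao–David–Gus–Mona–Yara–Yael.
That gives 2 distinct shortest paths.

2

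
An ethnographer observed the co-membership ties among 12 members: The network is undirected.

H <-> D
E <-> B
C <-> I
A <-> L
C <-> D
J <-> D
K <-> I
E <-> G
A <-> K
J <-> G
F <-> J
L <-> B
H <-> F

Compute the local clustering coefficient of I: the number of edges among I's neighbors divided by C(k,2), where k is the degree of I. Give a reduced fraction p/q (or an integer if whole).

I's neighbors: C and K (k = 2).
Possible neighbor pairs: C(2,2) = 1. Edges among them: none → e = 0.
Clustering(I) = 0/1.

0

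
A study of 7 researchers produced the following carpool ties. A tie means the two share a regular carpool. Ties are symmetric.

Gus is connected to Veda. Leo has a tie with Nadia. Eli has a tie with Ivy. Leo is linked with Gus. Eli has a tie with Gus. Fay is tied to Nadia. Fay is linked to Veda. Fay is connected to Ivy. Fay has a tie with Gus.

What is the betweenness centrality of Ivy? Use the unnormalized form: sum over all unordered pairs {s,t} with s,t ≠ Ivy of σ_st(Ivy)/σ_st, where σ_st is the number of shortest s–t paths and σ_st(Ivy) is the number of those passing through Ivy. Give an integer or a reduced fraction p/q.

5/6

Pairs whose geodesics pass through Ivy — Fay–Eli: 1/2; Nadia–Eli: 1/3.
All other pairs contribute 0.
Summing the contributions gives betweenness(Ivy) = 5/6.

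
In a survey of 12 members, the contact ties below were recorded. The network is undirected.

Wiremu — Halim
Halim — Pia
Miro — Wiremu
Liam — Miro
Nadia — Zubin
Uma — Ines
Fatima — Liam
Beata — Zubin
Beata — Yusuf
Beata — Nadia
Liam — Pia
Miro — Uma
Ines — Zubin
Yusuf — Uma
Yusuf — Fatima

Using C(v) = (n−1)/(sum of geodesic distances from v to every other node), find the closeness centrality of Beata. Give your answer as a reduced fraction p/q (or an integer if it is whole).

Distances from Beata: Fatima:2, Halim:5, Ines:2, Liam:3, Miro:3, Nadia:1, Pia:4, Uma:2, Wiremu:4, Yusuf:1, Zubin:1. Sum = 28.
n = 12, so closeness = 11/28.

11/28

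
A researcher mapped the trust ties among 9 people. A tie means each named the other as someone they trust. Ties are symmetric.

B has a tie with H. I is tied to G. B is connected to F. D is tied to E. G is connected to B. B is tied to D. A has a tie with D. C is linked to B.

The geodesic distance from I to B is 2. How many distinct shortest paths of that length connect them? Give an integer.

1

The shortest distance is 2, and the only length-2 path is I–G–B. So there is exactly 1 shortest path.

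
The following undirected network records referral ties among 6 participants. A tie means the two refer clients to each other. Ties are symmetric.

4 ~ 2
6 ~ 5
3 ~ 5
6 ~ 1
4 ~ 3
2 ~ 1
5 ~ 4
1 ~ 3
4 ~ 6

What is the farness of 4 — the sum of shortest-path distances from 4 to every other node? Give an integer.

6

Distances from 4: 1:2, 2:1, 3:1, 5:1, 6:1.
Sum = 2 + 1 + 1 + 1 + 1 = 6.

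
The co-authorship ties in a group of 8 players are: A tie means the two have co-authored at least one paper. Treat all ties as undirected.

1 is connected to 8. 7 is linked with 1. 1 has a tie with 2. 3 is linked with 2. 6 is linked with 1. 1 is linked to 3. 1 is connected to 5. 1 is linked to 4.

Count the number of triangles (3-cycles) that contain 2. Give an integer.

1

2's neighbors: 1 and 3.
Neighbor pairs that are themselves tied: 2–1–3. Each forms one triangle with 2, for 1 in total.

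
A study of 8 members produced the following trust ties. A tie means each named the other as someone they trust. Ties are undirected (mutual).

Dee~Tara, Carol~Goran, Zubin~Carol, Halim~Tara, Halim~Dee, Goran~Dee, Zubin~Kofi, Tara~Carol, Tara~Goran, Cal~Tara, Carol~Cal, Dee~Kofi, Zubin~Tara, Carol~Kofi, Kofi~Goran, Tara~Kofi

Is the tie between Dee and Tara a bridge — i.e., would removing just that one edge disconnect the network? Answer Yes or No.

No

Even without that edge, Dee still reaches Tara via Dee – Halim – Tara, so the network stays connected. Not a bridge.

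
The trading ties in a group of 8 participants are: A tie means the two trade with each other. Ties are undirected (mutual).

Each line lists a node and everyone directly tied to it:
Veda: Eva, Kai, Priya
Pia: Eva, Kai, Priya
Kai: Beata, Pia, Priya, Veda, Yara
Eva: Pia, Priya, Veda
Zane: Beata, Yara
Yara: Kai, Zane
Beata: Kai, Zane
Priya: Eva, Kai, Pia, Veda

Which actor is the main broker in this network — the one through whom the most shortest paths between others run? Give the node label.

Unnormalized betweenness of each node: Beata:5/2, Eva:1/3, Kai:77/6, Pia:4/3, Priya:5/3, Veda:4/3, Yara:5/2, Zane:1/2.
Kai has the largest value, 77/6, making it the main broker — the node through which the most shortest paths run.

Kai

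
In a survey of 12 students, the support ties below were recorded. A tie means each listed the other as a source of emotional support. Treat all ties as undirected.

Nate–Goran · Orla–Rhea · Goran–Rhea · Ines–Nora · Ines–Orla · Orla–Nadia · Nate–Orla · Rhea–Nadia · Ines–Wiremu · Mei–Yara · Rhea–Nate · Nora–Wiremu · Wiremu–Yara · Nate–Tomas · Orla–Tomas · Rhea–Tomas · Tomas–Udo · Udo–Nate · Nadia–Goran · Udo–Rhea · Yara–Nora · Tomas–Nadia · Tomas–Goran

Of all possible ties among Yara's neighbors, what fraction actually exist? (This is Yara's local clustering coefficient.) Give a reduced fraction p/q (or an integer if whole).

1/3

Yara's neighbors: Mei, Nora, and Wiremu (k = 3).
Possible neighbor pairs: C(3,2) = 3. Edges among them: Nora–Wiremu → e = 1.
Clustering(Yara) = 1/3.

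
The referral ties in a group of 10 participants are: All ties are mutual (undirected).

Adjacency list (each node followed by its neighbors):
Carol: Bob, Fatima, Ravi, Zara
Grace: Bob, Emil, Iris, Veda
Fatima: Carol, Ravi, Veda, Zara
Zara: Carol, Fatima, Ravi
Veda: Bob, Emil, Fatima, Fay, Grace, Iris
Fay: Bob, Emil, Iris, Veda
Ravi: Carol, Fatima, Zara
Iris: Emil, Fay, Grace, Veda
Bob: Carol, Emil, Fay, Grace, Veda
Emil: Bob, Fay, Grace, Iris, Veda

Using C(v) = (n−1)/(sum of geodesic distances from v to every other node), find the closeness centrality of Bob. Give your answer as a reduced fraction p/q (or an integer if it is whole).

Distances from Bob: Carol:1, Emil:1, Fatima:2, Fay:1, Grace:1, Iris:2, Ravi:2, Veda:1, Zara:2. Sum = 13.
n = 10, so closeness = 9/13.

9/13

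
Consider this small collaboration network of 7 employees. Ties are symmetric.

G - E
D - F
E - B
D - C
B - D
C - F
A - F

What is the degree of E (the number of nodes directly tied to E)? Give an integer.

2

E is directly tied to B and G. That is 2 neighbors, so the degree of E is 2.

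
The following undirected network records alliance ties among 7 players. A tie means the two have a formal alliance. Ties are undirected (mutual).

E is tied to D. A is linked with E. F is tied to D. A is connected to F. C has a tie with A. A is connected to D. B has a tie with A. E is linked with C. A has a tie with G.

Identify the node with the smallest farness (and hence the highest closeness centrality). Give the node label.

Farness (sum of distances to all others) for each node — A:6, B:11, C:10, D:9, E:9, F:10, G:11.
The smallest farness is 6, for A, so A has the highest closeness.

A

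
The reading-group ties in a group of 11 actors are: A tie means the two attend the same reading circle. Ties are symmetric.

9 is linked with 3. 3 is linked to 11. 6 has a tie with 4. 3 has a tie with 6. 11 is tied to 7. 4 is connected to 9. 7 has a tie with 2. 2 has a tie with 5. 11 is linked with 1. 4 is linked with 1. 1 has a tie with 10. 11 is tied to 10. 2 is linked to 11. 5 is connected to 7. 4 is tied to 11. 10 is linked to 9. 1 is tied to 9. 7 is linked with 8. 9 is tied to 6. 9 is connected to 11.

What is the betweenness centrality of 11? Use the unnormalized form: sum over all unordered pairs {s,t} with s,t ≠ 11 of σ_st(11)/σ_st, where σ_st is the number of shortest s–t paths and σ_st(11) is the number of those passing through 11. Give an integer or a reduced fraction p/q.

Pairs whose geodesics pass through 11 — 10–3: 1/2; 10–4: 1/3; 10–7: 1; 10–2: 1; 10–5: 2/2; 10–8: 1; 9–7: 1; 9–2: 1; 9–5: 2/2; 9–8: 1; 6–7: 3/3; 6–2: 3/3; 6–5: 6/6; 6–8: 3/3 … (+14 more pairs).
All other pairs contribute 0.
Summing the contributions gives betweenness(11) = 77/3.

77/3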